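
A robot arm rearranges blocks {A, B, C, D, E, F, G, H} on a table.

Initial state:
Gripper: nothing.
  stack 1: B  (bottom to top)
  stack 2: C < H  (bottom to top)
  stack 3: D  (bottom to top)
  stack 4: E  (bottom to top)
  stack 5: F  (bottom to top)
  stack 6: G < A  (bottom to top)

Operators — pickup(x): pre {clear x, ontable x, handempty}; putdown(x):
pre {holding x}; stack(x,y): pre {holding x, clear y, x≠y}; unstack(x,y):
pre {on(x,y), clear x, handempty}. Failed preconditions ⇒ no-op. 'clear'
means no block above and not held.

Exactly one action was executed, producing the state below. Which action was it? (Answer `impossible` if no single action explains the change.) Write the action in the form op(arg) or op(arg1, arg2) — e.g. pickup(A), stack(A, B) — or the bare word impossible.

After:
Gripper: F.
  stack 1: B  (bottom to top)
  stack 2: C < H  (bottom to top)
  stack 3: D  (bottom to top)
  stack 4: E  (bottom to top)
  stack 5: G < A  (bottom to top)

pickup(F)

target: towers=[B; C/H; D; E; G/A] holding=F
     unstack(A, G) → towers=[B; C/H; D; E; F; G] holding=A
         pickup(E) → towers=[B; C/H; D; F; G/A] holding=E
     unstack(H, C) → towers=[B; C; D; E; F; G/A] holding=H
         pickup(B) → towers=[C/H; D; E; F; G/A] holding=B
         pickup(F) → towers=[B; C/H; D; E; G/A] holding=F  ← match
         pickup(D) → towers=[B; C/H; E; F; G/A] holding=D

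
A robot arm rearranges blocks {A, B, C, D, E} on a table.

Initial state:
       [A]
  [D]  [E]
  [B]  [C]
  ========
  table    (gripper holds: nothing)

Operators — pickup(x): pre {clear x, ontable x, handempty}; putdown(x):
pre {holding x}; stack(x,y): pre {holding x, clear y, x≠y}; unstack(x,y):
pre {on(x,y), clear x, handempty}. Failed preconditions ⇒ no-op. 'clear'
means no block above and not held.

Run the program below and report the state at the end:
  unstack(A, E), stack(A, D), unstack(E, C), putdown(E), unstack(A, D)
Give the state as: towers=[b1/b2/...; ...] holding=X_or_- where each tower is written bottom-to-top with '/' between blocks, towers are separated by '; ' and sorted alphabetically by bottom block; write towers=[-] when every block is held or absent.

towers=[B/D; C; E] holding=A

step 1 (unstack(A, E)): towers=[B/D; C/E] holding=A
step 2 (stack(A, D)): towers=[B/D/A; C/E] holding=-
step 3 (unstack(E, C)): towers=[B/D/A; C] holding=E
step 4 (putdown(E)): towers=[B/D/A; C; E] holding=-
step 5 (unstack(A, D)): towers=[B/D; C; E] holding=A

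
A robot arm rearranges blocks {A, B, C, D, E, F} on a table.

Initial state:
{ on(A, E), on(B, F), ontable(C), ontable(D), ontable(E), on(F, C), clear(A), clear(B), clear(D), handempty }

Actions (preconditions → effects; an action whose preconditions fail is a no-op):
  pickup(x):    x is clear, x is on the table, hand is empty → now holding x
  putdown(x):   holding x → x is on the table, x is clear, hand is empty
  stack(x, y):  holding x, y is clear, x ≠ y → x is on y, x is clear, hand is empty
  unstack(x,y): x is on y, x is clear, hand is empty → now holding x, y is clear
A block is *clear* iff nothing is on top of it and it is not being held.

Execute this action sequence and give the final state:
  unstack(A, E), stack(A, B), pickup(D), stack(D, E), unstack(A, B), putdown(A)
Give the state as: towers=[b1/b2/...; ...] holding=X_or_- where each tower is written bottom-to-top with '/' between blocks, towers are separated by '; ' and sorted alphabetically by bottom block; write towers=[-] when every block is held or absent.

step 1 (unstack(A, E)): towers=[C/F/B; D; E] holding=A
step 2 (stack(A, B)): towers=[C/F/B/A; D; E] holding=-
step 3 (pickup(D)): towers=[C/F/B/A; E] holding=D
step 4 (stack(D, E)): towers=[C/F/B/A; E/D] holding=-
step 5 (unstack(A, B)): towers=[C/F/B; E/D] holding=A
step 6 (putdown(A)): towers=[A; C/F/B; E/D] holding=-

towers=[A; C/F/B; E/D] holding=-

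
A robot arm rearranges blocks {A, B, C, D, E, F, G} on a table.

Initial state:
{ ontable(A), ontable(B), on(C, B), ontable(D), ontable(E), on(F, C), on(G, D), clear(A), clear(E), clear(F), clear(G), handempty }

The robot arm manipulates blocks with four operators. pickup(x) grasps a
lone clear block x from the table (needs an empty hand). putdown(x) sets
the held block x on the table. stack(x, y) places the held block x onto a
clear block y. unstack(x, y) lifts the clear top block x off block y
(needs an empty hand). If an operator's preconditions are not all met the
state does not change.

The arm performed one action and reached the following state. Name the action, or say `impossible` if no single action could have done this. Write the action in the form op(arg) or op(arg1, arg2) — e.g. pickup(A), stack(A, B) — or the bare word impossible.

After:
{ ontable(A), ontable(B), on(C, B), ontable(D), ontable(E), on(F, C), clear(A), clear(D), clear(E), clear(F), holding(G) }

target: towers=[A; B/C/F; D; E] holding=G
     unstack(F, C) → towers=[A; B/C; D/G; E] holding=F
     unstack(G, D) → towers=[A; B/C/F; D; E] holding=G  ← match
         pickup(A) → towers=[B/C/F; D/G; E] holding=A
         pickup(E) → towers=[A; B/C/F; D/G] holding=E

unstack(G, D)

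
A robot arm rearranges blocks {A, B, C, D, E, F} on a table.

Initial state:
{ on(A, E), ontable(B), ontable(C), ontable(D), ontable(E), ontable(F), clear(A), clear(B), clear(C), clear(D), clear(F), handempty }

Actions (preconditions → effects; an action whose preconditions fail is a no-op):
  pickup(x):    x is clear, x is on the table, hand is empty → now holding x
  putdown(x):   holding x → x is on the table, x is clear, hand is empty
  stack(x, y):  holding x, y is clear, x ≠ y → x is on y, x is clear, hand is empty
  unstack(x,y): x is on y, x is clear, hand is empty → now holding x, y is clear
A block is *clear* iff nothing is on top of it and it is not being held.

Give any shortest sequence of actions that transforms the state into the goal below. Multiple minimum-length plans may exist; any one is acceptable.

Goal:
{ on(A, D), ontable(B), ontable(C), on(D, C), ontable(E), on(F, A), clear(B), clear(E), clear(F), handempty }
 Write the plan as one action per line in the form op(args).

pickup(D)
stack(D, C)
unstack(A, E)
stack(A, D)
pickup(F)
stack(F, A)

step 1 (pickup(D)): towers=[B; C; E/A; F] holding=D
step 2 (stack(D, C)): towers=[B; C/D; E/A; F] holding=-
step 3 (unstack(A, E)): towers=[B; C/D; E; F] holding=A
step 4 (stack(A, D)): towers=[B; C/D/A; E; F] holding=-
step 5 (pickup(F)): towers=[B; C/D/A; E] holding=F
step 6 (stack(F, A)): towers=[B; C/D/A/F; E] holding=-
goal check: towers=[B; C/D/A/F; E] holding=- — reached (length 6, optimal by BFS)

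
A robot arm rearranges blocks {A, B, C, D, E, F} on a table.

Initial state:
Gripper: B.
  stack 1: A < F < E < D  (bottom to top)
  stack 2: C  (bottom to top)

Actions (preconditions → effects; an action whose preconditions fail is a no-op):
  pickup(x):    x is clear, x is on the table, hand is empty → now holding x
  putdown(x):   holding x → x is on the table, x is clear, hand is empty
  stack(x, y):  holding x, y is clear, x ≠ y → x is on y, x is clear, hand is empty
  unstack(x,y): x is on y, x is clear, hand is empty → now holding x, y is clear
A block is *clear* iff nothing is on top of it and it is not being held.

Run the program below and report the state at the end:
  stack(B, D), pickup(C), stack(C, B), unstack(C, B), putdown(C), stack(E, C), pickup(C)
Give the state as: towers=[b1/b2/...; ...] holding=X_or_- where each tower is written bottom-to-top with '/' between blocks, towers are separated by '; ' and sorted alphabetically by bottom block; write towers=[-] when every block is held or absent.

step 1 (stack(B, D)): towers=[A/F/E/D/B; C] holding=-
step 2 (pickup(C)): towers=[A/F/E/D/B] holding=C
step 3 (stack(C, B)): towers=[A/F/E/D/B/C] holding=-
step 4 (unstack(C, B)): towers=[A/F/E/D/B] holding=C
step 5 (putdown(C)): towers=[A/F/E/D/B; C] holding=-
step 6 (stack(E, C)) [no-op]: towers=[A/F/E/D/B; C] holding=-
step 7 (pickup(C)): towers=[A/F/E/D/B] holding=C

towers=[A/F/E/D/B] holding=C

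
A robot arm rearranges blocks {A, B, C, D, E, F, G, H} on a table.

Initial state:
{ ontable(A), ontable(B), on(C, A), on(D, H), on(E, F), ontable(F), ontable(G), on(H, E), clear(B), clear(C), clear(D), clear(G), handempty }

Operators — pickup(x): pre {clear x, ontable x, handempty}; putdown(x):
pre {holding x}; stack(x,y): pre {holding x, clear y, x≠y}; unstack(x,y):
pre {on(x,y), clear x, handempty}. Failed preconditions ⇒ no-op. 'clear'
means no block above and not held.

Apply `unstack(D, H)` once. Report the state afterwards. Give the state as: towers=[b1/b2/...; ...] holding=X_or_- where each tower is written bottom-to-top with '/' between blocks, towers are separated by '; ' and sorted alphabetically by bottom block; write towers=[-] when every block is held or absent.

towers=[A/C; B; F/E/H; G] holding=D

before: towers=[A/C; B; F/E/H/D; G] holding=-
pre[unstack(D, H)]: on(D,H) yes, clear(D) yes, handempty yes
all met → apply unstack(D, H)
after:  towers=[A/C; B; F/E/H; G] holding=D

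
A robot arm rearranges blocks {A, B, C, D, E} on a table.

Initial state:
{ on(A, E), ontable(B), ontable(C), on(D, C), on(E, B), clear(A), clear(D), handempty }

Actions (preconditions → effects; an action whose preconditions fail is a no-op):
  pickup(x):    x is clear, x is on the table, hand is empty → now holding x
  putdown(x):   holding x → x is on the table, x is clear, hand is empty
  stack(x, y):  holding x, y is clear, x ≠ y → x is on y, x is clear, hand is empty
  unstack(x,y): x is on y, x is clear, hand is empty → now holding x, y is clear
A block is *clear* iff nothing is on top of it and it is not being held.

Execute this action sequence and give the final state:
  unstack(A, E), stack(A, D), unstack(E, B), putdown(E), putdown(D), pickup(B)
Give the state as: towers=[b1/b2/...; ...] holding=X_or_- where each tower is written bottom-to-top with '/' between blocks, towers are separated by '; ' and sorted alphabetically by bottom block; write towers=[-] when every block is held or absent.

step 1 (unstack(A, E)): towers=[B/E; C/D] holding=A
step 2 (stack(A, D)): towers=[B/E; C/D/A] holding=-
step 3 (unstack(E, B)): towers=[B; C/D/A] holding=E
step 4 (putdown(E)): towers=[B; C/D/A; E] holding=-
step 5 (putdown(D)) [no-op]: towers=[B; C/D/A; E] holding=-
step 6 (pickup(B)): towers=[C/D/A; E] holding=B

towers=[C/D/A; E] holding=B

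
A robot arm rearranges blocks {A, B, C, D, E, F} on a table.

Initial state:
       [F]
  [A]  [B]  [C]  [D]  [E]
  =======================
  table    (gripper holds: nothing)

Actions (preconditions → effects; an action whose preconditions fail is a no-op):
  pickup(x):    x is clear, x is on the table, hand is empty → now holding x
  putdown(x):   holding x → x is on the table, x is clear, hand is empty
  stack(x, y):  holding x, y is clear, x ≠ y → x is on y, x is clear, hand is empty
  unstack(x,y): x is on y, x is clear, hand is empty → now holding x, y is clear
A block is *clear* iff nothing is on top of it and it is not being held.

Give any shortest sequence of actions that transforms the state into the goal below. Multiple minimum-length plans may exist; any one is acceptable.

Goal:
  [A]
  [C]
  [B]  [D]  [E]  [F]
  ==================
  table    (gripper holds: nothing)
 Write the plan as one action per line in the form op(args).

unstack(F, B)
putdown(F)
pickup(C)
stack(C, B)
pickup(A)
stack(A, C)

step 1 (unstack(F, B)): towers=[A; B; C; D; E] holding=F
step 2 (putdown(F)): towers=[A; B; C; D; E; F] holding=-
step 3 (pickup(C)): towers=[A; B; D; E; F] holding=C
step 4 (stack(C, B)): towers=[A; B/C; D; E; F] holding=-
step 5 (pickup(A)): towers=[B/C; D; E; F] holding=A
step 6 (stack(A, C)): towers=[B/C/A; D; E; F] holding=-
goal check: towers=[B/C/A; D; E; F] holding=- — reached (length 6, optimal by BFS)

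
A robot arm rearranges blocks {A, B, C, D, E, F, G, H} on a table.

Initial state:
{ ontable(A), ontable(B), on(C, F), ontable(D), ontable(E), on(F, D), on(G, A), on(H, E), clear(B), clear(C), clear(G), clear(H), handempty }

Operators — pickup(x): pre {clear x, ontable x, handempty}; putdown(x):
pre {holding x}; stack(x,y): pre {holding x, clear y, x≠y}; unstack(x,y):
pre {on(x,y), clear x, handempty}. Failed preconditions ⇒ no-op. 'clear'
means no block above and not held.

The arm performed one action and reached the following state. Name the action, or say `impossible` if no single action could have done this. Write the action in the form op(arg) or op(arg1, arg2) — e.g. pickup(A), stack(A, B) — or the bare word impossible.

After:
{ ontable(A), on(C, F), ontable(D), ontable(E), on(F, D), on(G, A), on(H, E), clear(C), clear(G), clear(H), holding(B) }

pickup(B)

target: towers=[A/G; D/F/C; E/H] holding=B
     unstack(G, A) → towers=[A; B; D/F/C; E/H] holding=G
     unstack(H, E) → towers=[A/G; B; D/F/C; E] holding=H
         pickup(B) → towers=[A/G; D/F/C; E/H] holding=B  ← match
     unstack(C, F) → towers=[A/G; B; D/F; E/H] holding=C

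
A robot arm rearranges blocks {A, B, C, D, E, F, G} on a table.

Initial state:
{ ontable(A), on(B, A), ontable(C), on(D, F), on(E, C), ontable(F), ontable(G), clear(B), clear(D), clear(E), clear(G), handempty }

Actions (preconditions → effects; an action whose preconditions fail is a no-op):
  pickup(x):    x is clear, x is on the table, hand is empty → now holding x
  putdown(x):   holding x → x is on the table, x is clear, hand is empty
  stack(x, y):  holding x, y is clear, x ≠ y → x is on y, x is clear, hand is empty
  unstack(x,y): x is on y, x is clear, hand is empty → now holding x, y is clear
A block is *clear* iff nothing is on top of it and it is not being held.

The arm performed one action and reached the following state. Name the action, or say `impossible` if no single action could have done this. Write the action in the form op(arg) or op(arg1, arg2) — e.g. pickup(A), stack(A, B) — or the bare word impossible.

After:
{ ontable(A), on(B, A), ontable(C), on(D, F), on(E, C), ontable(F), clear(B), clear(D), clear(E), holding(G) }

pickup(G)

target: towers=[A/B; C/E; F/D] holding=G
     unstack(B, A) → towers=[A; C/E; F/D; G] holding=B
         pickup(G) → towers=[A/B; C/E; F/D] holding=G  ← match
     unstack(D, F) → towers=[A/B; C/E; F; G] holding=D
     unstack(E, C) → towers=[A/B; C; F/D; G] holding=E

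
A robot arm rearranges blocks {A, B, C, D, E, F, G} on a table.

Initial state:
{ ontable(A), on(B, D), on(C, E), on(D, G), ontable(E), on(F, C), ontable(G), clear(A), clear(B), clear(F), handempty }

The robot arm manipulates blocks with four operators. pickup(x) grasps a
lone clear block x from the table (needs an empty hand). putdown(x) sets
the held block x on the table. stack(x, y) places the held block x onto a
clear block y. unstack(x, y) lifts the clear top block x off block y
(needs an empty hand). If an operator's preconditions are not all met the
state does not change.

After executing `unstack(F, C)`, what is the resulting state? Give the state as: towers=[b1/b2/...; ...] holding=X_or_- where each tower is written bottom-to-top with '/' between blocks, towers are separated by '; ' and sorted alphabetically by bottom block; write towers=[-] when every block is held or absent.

before: towers=[A; E/C/F; G/D/B] holding=-
pre[unstack(F, C)]: on(F,C) ✓, clear(F) ✓, handempty ✓
all met → apply unstack(F, C)
after:  towers=[A; E/C; G/D/B] holding=F

towers=[A; E/C; G/D/B] holding=F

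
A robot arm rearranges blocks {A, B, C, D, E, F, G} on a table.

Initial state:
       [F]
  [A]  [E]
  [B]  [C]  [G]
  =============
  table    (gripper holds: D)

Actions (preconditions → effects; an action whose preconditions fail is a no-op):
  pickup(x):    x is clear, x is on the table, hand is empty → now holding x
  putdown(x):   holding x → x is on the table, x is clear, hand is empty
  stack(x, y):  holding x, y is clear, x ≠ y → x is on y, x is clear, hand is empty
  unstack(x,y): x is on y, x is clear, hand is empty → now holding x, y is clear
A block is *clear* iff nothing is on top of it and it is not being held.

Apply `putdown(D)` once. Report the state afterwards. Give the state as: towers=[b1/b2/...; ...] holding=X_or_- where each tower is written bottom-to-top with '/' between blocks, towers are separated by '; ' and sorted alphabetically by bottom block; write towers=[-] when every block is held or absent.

towers=[B/A; C/E/F; D; G] holding=-

before: towers=[B/A; C/E/F; G] holding=D
pre[putdown(D)]: holding(D) yes
all met → apply putdown(D)
after:  towers=[B/A; C/E/F; D; G] holding=-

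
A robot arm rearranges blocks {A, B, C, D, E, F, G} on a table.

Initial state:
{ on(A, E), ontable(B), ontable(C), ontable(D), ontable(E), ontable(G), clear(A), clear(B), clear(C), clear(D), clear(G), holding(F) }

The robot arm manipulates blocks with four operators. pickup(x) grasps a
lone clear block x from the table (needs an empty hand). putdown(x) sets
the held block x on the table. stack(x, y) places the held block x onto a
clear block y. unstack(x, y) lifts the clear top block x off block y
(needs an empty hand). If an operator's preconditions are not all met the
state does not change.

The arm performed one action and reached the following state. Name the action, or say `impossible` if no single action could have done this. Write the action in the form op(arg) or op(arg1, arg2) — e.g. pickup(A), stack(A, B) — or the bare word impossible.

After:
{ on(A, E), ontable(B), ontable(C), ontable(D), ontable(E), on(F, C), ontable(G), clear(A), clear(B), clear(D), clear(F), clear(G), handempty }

target: towers=[B; C/F; D; E/A; G] holding=-
        putdown(F) → towers=[B; C; D; E/A; F; G] holding=-
       stack(F, B) → towers=[B/F; C; D; E/A; G] holding=-
       stack(F, G) → towers=[B; C; D; E/A; G/F] holding=-
       stack(F, D) → towers=[B; C; D/F; E/A; G] holding=-
       stack(F, A) → towers=[B; C; D; E/A/F; G] holding=-
       stack(F, C) → towers=[B; C/F; D; E/A; G] holding=-  ← match

stack(F, C)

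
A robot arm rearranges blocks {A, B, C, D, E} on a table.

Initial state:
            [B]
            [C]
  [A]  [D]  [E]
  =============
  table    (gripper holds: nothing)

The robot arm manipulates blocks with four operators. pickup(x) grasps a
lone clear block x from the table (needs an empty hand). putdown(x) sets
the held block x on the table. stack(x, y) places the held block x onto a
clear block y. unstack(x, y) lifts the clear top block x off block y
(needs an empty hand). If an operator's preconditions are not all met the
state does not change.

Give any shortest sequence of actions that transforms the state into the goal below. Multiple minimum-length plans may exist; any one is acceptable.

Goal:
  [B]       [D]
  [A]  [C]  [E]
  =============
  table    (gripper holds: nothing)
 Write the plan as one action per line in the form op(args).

unstack(B, C)
stack(B, A)
unstack(C, E)
putdown(C)
pickup(D)
stack(D, E)

step 1 (unstack(B, C)): towers=[A; D; E/C] holding=B
step 2 (stack(B, A)): towers=[A/B; D; E/C] holding=-
step 3 (unstack(C, E)): towers=[A/B; D; E] holding=C
step 4 (putdown(C)): towers=[A/B; C; D; E] holding=-
step 5 (pickup(D)): towers=[A/B; C; E] holding=D
step 6 (stack(D, E)): towers=[A/B; C; E/D] holding=-
goal check: towers=[A/B; C; E/D] holding=- — reached (length 6, optimal by BFS)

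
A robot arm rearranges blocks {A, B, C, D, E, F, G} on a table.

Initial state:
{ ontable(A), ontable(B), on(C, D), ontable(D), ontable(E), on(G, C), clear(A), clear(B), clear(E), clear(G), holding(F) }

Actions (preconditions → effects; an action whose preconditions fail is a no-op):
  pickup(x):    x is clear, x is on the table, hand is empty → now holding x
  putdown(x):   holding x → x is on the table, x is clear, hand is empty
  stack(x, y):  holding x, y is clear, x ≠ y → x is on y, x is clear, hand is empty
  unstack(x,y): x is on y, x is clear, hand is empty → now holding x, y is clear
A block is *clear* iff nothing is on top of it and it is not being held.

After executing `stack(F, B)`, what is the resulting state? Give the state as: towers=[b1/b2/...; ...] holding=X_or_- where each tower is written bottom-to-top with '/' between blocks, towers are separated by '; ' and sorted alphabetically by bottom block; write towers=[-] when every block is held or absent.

before: towers=[A; B; D/C/G; E] holding=F
pre[stack(F, B)]: holding(F) yes, clear(B) yes, F≠B yes
all met → apply stack(F, B)
after:  towers=[A; B/F; D/C/G; E] holding=-

towers=[A; B/F; D/C/G; E] holding=-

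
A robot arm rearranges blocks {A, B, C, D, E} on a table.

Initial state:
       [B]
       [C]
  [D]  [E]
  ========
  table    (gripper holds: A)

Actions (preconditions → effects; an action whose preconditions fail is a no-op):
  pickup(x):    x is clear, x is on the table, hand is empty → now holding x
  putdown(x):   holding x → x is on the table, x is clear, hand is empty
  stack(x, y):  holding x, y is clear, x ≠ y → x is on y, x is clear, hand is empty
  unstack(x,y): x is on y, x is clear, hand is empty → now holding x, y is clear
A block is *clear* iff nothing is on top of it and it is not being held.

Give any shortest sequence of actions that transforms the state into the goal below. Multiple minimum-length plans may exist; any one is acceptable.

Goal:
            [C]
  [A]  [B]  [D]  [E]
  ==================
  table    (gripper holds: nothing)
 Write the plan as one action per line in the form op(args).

putdown(A)
unstack(B, C)
putdown(B)
unstack(C, E)
stack(C, D)

step 1 (putdown(A)): towers=[A; D; E/C/B] holding=-
step 2 (unstack(B, C)): towers=[A; D; E/C] holding=B
step 3 (putdown(B)): towers=[A; B; D; E/C] holding=-
step 4 (unstack(C, E)): towers=[A; B; D; E] holding=C
step 5 (stack(C, D)): towers=[A; B; D/C; E] holding=-
goal check: towers=[A; B; D/C; E] holding=- — reached (length 5, optimal by BFS)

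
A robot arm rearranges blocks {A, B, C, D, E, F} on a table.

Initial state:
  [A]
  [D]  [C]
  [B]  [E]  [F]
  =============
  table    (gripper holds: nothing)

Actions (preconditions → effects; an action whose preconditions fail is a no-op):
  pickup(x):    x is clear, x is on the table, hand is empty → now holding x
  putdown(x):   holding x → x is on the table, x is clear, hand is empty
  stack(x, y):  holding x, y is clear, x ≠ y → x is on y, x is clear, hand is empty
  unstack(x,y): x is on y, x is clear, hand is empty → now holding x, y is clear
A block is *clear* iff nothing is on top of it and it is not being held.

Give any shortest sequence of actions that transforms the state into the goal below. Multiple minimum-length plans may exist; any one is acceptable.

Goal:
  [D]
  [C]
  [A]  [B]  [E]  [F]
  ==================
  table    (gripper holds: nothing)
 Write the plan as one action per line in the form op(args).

unstack(A, D)
putdown(A)
unstack(C, E)
stack(C, A)
unstack(D, B)
stack(D, C)

step 1 (unstack(A, D)): towers=[B/D; E/C; F] holding=A
step 2 (putdown(A)): towers=[A; B/D; E/C; F] holding=-
step 3 (unstack(C, E)): towers=[A; B/D; E; F] holding=C
step 4 (stack(C, A)): towers=[A/C; B/D; E; F] holding=-
step 5 (unstack(D, B)): towers=[A/C; B; E; F] holding=D
step 6 (stack(D, C)): towers=[A/C/D; B; E; F] holding=-
goal check: towers=[A/C/D; B; E; F] holding=- — reached (length 6, optimal by BFS)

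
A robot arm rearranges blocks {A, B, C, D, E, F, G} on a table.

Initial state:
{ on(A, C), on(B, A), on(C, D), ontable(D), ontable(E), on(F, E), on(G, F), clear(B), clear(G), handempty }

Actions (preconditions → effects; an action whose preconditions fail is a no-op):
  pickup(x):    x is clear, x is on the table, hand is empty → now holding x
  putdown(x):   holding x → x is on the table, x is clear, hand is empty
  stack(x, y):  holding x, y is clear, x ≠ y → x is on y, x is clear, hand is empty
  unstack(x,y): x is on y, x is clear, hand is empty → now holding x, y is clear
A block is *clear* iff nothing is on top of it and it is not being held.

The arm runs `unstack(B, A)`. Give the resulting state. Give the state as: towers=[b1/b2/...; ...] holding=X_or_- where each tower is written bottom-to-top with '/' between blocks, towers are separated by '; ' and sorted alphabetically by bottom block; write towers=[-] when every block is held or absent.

before: towers=[D/C/A/B; E/F/G] holding=-
pre[unstack(B, A)]: on(B,A) yes, clear(B) yes, handempty yes
all met → apply unstack(B, A)
after:  towers=[D/C/A; E/F/G] holding=B

towers=[D/C/A; E/F/G] holding=B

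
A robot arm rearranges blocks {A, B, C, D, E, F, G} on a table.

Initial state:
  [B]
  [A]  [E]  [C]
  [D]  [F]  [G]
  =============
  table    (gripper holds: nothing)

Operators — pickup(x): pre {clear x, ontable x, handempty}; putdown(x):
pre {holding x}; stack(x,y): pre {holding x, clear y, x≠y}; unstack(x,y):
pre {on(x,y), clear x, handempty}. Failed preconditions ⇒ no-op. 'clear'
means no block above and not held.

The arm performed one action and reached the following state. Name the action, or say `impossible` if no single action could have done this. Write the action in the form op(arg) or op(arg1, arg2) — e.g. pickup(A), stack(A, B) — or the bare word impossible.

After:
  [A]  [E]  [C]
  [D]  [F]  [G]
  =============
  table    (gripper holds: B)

unstack(B, A)

target: towers=[D/A; F/E; G/C] holding=B
     unstack(B, A) → towers=[D/A; F/E; G/C] holding=B  ← match
     unstack(E, F) → towers=[D/A/B; F; G/C] holding=E
     unstack(C, G) → towers=[D/A/B; F/E; G] holding=C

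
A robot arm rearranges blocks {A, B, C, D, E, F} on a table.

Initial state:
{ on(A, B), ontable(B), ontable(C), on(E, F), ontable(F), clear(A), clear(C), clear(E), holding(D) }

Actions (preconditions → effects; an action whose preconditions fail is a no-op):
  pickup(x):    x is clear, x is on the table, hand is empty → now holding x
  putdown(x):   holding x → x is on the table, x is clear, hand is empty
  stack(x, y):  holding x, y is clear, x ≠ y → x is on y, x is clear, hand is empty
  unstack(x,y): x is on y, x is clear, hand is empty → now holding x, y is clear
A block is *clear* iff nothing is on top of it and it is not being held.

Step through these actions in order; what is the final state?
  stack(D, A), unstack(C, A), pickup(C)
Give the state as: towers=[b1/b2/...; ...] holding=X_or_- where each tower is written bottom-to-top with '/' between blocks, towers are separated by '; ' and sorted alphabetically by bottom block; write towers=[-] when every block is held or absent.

step 1 (stack(D, A)): towers=[B/A/D; C; F/E] holding=-
step 2 (unstack(C, A)) [no-op]: towers=[B/A/D; C; F/E] holding=-
step 3 (pickup(C)): towers=[B/A/D; F/E] holding=C

towers=[B/A/D; F/E] holding=C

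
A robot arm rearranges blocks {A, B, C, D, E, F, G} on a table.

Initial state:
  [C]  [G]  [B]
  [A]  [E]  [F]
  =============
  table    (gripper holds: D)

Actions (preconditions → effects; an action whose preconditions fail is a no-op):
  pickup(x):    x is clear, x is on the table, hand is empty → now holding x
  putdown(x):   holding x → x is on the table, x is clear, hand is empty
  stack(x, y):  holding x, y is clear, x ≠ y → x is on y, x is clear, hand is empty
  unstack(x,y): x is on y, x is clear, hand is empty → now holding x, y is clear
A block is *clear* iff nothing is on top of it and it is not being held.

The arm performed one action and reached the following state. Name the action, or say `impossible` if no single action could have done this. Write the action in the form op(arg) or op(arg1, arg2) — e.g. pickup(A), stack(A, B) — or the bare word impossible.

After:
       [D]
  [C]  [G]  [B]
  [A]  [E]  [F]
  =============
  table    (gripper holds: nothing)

target: towers=[A/C; E/G/D; F/B] holding=-
        putdown(D) → towers=[A/C; D; E/G; F/B] holding=-
       stack(D, B) → towers=[A/C; E/G; F/B/D] holding=-
       stack(D, G) → towers=[A/C; E/G/D; F/B] holding=-  ← match
       stack(D, C) → towers=[A/C/D; E/G; F/B] holding=-

stack(D, G)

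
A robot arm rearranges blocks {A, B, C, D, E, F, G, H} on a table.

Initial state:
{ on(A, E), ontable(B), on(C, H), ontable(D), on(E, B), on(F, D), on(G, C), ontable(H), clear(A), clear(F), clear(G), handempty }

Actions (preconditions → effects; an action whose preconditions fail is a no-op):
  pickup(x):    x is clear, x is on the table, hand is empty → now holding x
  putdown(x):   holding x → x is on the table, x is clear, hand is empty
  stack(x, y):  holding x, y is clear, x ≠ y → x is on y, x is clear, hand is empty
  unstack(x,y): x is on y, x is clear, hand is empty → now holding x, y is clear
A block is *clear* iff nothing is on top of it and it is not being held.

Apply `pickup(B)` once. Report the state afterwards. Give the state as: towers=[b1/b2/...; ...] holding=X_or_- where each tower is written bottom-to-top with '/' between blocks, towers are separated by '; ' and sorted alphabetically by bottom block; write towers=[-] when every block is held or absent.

towers=[B/E/A; D/F; H/C/G] holding=-

before: towers=[B/E/A; D/F; H/C/G] holding=-
pre[pickup(B)]: clear(B) ✗, ontable(B) ✓, handempty ✓
clear(B) unmet → pickup(B) is a no-op
after:  towers=[B/E/A; D/F; H/C/G] holding=-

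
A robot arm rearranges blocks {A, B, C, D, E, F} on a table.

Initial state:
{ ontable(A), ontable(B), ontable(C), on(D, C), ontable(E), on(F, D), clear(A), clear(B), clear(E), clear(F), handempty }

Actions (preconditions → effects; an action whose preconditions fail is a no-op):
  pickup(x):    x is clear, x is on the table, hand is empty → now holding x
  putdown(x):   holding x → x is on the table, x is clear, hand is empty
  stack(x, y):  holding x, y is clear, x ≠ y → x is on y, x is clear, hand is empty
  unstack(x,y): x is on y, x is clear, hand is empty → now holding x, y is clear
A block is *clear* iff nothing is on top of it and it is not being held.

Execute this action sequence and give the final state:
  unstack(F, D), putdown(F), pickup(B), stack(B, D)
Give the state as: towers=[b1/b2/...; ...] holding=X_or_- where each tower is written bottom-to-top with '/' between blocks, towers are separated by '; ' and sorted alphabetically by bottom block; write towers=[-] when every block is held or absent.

towers=[A; C/D/B; E; F] holding=-

step 1 (unstack(F, D)): towers=[A; B; C/D; E] holding=F
step 2 (putdown(F)): towers=[A; B; C/D; E; F] holding=-
step 3 (pickup(B)): towers=[A; C/D; E; F] holding=B
step 4 (stack(B, D)): towers=[A; C/D/B; E; F] holding=-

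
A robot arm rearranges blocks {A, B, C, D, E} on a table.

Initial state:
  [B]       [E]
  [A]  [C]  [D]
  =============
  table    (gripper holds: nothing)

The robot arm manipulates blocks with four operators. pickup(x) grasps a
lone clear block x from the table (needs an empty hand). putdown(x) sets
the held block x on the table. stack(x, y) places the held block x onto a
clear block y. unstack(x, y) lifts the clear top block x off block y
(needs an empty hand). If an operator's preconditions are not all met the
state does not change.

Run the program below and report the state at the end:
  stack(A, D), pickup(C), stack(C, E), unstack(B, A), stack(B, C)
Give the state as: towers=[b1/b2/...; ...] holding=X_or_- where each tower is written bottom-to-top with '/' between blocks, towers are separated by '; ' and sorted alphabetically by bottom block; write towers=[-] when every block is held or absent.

towers=[A; D/E/C/B] holding=-

step 1 (stack(A, D)) [no-op]: towers=[A/B; C; D/E] holding=-
step 2 (pickup(C)): towers=[A/B; D/E] holding=C
step 3 (stack(C, E)): towers=[A/B; D/E/C] holding=-
step 4 (unstack(B, A)): towers=[A; D/E/C] holding=B
step 5 (stack(B, C)): towers=[A; D/E/C/B] holding=-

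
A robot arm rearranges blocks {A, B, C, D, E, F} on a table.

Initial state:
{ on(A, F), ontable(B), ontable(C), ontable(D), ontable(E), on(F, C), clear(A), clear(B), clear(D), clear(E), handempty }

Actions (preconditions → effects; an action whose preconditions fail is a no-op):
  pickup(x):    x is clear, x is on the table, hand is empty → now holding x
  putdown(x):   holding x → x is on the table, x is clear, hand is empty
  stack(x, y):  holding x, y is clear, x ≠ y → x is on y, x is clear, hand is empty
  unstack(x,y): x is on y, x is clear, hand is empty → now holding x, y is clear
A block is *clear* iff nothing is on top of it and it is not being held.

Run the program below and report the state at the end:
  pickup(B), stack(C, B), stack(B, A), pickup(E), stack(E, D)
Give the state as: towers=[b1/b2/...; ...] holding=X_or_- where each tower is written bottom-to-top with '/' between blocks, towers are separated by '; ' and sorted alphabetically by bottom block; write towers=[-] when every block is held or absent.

step 1 (pickup(B)): towers=[C/F/A; D; E] holding=B
step 2 (stack(C, B)) [no-op]: towers=[C/F/A; D; E] holding=B
step 3 (stack(B, A)): towers=[C/F/A/B; D; E] holding=-
step 4 (pickup(E)): towers=[C/F/A/B; D] holding=E
step 5 (stack(E, D)): towers=[C/F/A/B; D/E] holding=-

towers=[C/F/A/B; D/E] holding=-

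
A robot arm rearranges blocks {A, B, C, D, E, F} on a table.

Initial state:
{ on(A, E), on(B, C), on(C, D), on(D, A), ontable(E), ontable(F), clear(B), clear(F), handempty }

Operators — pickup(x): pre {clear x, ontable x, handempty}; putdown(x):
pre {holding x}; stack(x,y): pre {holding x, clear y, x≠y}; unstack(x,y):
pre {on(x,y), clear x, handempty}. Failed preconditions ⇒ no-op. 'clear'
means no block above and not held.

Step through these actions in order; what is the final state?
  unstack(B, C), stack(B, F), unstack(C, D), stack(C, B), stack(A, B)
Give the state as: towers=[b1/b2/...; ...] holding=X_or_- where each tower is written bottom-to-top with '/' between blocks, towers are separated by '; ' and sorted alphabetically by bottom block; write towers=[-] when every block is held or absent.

step 1 (unstack(B, C)): towers=[E/A/D/C; F] holding=B
step 2 (stack(B, F)): towers=[E/A/D/C; F/B] holding=-
step 3 (unstack(C, D)): towers=[E/A/D; F/B] holding=C
step 4 (stack(C, B)): towers=[E/A/D; F/B/C] holding=-
step 5 (stack(A, B)) [no-op]: towers=[E/A/D; F/B/C] holding=-

towers=[E/A/D; F/B/C] holding=-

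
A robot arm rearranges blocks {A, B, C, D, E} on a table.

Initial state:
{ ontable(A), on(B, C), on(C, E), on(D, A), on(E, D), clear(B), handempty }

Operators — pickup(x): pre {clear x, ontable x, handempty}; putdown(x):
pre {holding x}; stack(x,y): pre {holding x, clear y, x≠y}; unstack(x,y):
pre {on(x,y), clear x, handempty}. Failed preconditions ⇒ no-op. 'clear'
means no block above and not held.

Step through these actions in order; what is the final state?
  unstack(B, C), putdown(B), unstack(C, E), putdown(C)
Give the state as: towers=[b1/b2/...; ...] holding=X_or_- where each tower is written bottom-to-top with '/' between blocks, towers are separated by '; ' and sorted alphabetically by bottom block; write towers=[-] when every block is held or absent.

towers=[A/D/E; B; C] holding=-

step 1 (unstack(B, C)): towers=[A/D/E/C] holding=B
step 2 (putdown(B)): towers=[A/D/E/C; B] holding=-
step 3 (unstack(C, E)): towers=[A/D/E; B] holding=C
step 4 (putdown(C)): towers=[A/D/E; B; C] holding=-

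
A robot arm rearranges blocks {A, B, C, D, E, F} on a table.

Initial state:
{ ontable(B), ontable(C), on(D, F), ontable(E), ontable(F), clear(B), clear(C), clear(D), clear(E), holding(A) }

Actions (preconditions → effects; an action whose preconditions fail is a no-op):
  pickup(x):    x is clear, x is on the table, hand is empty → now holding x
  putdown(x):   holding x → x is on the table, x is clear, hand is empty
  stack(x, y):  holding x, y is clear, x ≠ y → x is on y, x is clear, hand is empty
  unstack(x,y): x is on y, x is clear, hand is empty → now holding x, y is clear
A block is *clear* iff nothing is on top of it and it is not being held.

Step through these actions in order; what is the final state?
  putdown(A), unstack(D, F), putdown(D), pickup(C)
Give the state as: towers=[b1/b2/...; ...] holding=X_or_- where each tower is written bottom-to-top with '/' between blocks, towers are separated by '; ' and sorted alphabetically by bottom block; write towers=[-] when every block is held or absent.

towers=[A; B; D; E; F] holding=C

step 1 (putdown(A)): towers=[A; B; C; E; F/D] holding=-
step 2 (unstack(D, F)): towers=[A; B; C; E; F] holding=D
step 3 (putdown(D)): towers=[A; B; C; D; E; F] holding=-
step 4 (pickup(C)): towers=[A; B; D; E; F] holding=C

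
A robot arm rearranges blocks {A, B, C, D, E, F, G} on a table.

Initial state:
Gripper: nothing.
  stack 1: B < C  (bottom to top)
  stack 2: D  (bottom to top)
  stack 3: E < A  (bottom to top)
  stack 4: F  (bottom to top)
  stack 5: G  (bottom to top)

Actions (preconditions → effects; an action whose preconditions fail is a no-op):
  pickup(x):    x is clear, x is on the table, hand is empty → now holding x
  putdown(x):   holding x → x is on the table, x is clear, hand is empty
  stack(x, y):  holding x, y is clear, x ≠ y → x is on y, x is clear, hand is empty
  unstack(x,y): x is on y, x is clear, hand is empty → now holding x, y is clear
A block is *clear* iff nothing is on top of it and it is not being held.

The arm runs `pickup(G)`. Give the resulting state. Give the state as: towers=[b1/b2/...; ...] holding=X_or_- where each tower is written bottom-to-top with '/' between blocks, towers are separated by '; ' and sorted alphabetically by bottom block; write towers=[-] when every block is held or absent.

towers=[B/C; D; E/A; F] holding=G

before: towers=[B/C; D; E/A; F; G] holding=-
pre[pickup(G)]: clear(G) ok, ontable(G) ok, handempty ok
all met → apply pickup(G)
after:  towers=[B/C; D; E/A; F] holding=G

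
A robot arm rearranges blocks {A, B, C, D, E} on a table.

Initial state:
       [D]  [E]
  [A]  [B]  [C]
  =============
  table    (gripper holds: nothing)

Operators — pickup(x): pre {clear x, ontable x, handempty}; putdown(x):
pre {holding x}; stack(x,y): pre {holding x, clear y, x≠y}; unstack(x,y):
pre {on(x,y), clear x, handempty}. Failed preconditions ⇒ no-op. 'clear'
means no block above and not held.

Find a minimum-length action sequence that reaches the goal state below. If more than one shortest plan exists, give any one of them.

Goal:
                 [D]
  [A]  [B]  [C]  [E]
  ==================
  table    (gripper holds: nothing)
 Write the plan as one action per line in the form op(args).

unstack(E, C)
putdown(E)
unstack(D, B)
stack(D, E)

step 1 (unstack(E, C)): towers=[A; B/D; C] holding=E
step 2 (putdown(E)): towers=[A; B/D; C; E] holding=-
step 3 (unstack(D, B)): towers=[A; B; C; E] holding=D
step 4 (stack(D, E)): towers=[A; B; C; E/D] holding=-
goal check: towers=[A; B; C; E/D] holding=- — reached (length 4, optimal by BFS)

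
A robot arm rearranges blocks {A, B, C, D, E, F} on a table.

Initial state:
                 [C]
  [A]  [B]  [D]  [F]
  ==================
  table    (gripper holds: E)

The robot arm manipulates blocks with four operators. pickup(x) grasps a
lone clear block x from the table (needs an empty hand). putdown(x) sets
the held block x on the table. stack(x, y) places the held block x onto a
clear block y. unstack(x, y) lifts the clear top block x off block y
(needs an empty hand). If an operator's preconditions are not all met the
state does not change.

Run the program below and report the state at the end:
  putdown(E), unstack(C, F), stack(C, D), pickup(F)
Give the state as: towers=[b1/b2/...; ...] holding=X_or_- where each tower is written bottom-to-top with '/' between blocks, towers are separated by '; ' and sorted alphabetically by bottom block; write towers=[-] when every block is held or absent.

step 1 (putdown(E)): towers=[A; B; D; E; F/C] holding=-
step 2 (unstack(C, F)): towers=[A; B; D; E; F] holding=C
step 3 (stack(C, D)): towers=[A; B; D/C; E; F] holding=-
step 4 (pickup(F)): towers=[A; B; D/C; E] holding=F

towers=[A; B; D/C; E] holding=F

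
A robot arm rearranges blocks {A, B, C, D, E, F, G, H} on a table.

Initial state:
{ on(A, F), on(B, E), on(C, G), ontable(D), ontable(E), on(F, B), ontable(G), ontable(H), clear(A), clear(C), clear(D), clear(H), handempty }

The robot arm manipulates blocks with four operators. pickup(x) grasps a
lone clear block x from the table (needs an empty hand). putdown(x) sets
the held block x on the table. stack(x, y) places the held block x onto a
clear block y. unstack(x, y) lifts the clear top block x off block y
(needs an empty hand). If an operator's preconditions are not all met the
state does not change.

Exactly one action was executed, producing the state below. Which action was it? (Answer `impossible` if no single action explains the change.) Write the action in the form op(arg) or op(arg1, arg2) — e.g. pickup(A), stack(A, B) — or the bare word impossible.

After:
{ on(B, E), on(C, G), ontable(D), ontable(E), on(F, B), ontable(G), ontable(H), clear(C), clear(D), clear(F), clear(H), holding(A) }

unstack(A, F)

target: towers=[D; E/B/F; G/C; H] holding=A
     unstack(A, F) → towers=[D; E/B/F; G/C; H] holding=A  ← match
         pickup(H) → towers=[D; E/B/F/A; G/C] holding=H
         pickup(D) → towers=[E/B/F/A; G/C; H] holding=D
     unstack(C, G) → towers=[D; E/B/F/A; G; H] holding=C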